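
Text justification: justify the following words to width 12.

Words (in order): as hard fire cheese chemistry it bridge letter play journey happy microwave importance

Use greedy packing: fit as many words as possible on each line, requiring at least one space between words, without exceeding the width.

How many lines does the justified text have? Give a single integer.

Answer: 9

Derivation:
Line 1: ['as', 'hard', 'fire'] (min_width=12, slack=0)
Line 2: ['cheese'] (min_width=6, slack=6)
Line 3: ['chemistry', 'it'] (min_width=12, slack=0)
Line 4: ['bridge'] (min_width=6, slack=6)
Line 5: ['letter', 'play'] (min_width=11, slack=1)
Line 6: ['journey'] (min_width=7, slack=5)
Line 7: ['happy'] (min_width=5, slack=7)
Line 8: ['microwave'] (min_width=9, slack=3)
Line 9: ['importance'] (min_width=10, slack=2)
Total lines: 9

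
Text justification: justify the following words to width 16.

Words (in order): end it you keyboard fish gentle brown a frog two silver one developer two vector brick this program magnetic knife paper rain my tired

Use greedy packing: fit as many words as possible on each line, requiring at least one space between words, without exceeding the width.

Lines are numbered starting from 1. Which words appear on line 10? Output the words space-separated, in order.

Line 1: ['end', 'it', 'you'] (min_width=10, slack=6)
Line 2: ['keyboard', 'fish'] (min_width=13, slack=3)
Line 3: ['gentle', 'brown', 'a'] (min_width=14, slack=2)
Line 4: ['frog', 'two', 'silver'] (min_width=15, slack=1)
Line 5: ['one', 'developer'] (min_width=13, slack=3)
Line 6: ['two', 'vector', 'brick'] (min_width=16, slack=0)
Line 7: ['this', 'program'] (min_width=12, slack=4)
Line 8: ['magnetic', 'knife'] (min_width=14, slack=2)
Line 9: ['paper', 'rain', 'my'] (min_width=13, slack=3)
Line 10: ['tired'] (min_width=5, slack=11)

Answer: tired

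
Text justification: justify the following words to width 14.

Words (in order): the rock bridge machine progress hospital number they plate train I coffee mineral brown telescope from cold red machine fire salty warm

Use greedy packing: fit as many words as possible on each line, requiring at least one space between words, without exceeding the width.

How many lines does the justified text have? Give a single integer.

Answer: 12

Derivation:
Line 1: ['the', 'rock'] (min_width=8, slack=6)
Line 2: ['bridge', 'machine'] (min_width=14, slack=0)
Line 3: ['progress'] (min_width=8, slack=6)
Line 4: ['hospital'] (min_width=8, slack=6)
Line 5: ['number', 'they'] (min_width=11, slack=3)
Line 6: ['plate', 'train', 'I'] (min_width=13, slack=1)
Line 7: ['coffee', 'mineral'] (min_width=14, slack=0)
Line 8: ['brown'] (min_width=5, slack=9)
Line 9: ['telescope', 'from'] (min_width=14, slack=0)
Line 10: ['cold', 'red'] (min_width=8, slack=6)
Line 11: ['machine', 'fire'] (min_width=12, slack=2)
Line 12: ['salty', 'warm'] (min_width=10, slack=4)
Total lines: 12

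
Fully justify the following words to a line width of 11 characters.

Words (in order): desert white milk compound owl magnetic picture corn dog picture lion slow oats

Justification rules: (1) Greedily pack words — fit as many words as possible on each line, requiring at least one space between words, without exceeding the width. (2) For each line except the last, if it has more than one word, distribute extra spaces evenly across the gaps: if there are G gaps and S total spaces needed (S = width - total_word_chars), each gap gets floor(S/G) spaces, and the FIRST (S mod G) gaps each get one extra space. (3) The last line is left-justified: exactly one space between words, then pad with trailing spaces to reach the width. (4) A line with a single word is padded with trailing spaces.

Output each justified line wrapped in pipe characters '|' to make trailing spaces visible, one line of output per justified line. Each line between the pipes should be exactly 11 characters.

Line 1: ['desert'] (min_width=6, slack=5)
Line 2: ['white', 'milk'] (min_width=10, slack=1)
Line 3: ['compound'] (min_width=8, slack=3)
Line 4: ['owl'] (min_width=3, slack=8)
Line 5: ['magnetic'] (min_width=8, slack=3)
Line 6: ['picture'] (min_width=7, slack=4)
Line 7: ['corn', 'dog'] (min_width=8, slack=3)
Line 8: ['picture'] (min_width=7, slack=4)
Line 9: ['lion', 'slow'] (min_width=9, slack=2)
Line 10: ['oats'] (min_width=4, slack=7)

Answer: |desert     |
|white  milk|
|compound   |
|owl        |
|magnetic   |
|picture    |
|corn    dog|
|picture    |
|lion   slow|
|oats       |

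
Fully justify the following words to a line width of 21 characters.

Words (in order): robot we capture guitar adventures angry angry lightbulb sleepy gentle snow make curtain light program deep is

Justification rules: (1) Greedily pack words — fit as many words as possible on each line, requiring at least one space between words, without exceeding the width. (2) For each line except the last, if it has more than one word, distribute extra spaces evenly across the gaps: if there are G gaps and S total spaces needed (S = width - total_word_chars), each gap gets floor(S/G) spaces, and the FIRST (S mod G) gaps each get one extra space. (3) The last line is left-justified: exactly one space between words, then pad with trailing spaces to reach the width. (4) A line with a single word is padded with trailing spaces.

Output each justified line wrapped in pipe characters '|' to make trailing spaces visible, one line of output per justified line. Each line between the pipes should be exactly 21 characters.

Answer: |robot    we   capture|
|guitar     adventures|
|angry angry lightbulb|
|sleepy   gentle  snow|
|make   curtain  light|
|program deep is      |

Derivation:
Line 1: ['robot', 'we', 'capture'] (min_width=16, slack=5)
Line 2: ['guitar', 'adventures'] (min_width=17, slack=4)
Line 3: ['angry', 'angry', 'lightbulb'] (min_width=21, slack=0)
Line 4: ['sleepy', 'gentle', 'snow'] (min_width=18, slack=3)
Line 5: ['make', 'curtain', 'light'] (min_width=18, slack=3)
Line 6: ['program', 'deep', 'is'] (min_width=15, slack=6)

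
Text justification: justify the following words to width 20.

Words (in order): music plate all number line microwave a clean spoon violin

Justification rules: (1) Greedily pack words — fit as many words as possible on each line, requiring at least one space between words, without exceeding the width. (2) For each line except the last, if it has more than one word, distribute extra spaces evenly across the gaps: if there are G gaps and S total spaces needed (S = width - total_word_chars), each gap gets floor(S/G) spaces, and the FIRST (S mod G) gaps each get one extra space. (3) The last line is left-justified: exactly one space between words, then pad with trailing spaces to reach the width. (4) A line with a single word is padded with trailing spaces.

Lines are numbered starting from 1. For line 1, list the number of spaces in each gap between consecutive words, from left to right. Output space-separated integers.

Answer: 4 3

Derivation:
Line 1: ['music', 'plate', 'all'] (min_width=15, slack=5)
Line 2: ['number', 'line'] (min_width=11, slack=9)
Line 3: ['microwave', 'a', 'clean'] (min_width=17, slack=3)
Line 4: ['spoon', 'violin'] (min_width=12, slack=8)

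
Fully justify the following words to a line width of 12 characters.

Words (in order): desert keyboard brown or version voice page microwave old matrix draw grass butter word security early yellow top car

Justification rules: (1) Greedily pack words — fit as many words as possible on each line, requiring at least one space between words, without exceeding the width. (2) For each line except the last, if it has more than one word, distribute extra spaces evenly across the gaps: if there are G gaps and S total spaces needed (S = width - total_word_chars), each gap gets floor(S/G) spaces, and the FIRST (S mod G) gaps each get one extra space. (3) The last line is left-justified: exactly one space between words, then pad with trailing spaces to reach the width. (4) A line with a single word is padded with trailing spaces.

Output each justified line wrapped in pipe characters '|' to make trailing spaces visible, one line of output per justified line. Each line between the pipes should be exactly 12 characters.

Line 1: ['desert'] (min_width=6, slack=6)
Line 2: ['keyboard'] (min_width=8, slack=4)
Line 3: ['brown', 'or'] (min_width=8, slack=4)
Line 4: ['version'] (min_width=7, slack=5)
Line 5: ['voice', 'page'] (min_width=10, slack=2)
Line 6: ['microwave'] (min_width=9, slack=3)
Line 7: ['old', 'matrix'] (min_width=10, slack=2)
Line 8: ['draw', 'grass'] (min_width=10, slack=2)
Line 9: ['butter', 'word'] (min_width=11, slack=1)
Line 10: ['security'] (min_width=8, slack=4)
Line 11: ['early', 'yellow'] (min_width=12, slack=0)
Line 12: ['top', 'car'] (min_width=7, slack=5)

Answer: |desert      |
|keyboard    |
|brown     or|
|version     |
|voice   page|
|microwave   |
|old   matrix|
|draw   grass|
|butter  word|
|security    |
|early yellow|
|top car     |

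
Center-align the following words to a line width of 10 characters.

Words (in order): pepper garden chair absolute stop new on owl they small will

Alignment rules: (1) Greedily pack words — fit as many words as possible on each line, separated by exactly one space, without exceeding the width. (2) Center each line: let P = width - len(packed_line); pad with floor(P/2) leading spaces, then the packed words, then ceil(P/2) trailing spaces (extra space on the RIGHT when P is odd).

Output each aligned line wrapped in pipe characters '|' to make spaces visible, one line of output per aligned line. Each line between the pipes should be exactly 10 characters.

Answer: |  pepper  |
|  garden  |
|  chair   |
| absolute |
| stop new |
|  on owl  |
|they small|
|   will   |

Derivation:
Line 1: ['pepper'] (min_width=6, slack=4)
Line 2: ['garden'] (min_width=6, slack=4)
Line 3: ['chair'] (min_width=5, slack=5)
Line 4: ['absolute'] (min_width=8, slack=2)
Line 5: ['stop', 'new'] (min_width=8, slack=2)
Line 6: ['on', 'owl'] (min_width=6, slack=4)
Line 7: ['they', 'small'] (min_width=10, slack=0)
Line 8: ['will'] (min_width=4, slack=6)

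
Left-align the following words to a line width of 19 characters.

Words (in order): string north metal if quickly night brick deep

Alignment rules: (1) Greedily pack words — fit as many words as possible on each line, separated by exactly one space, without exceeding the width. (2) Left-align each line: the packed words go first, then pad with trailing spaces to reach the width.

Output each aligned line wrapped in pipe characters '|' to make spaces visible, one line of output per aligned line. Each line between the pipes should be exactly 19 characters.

Line 1: ['string', 'north', 'metal'] (min_width=18, slack=1)
Line 2: ['if', 'quickly', 'night'] (min_width=16, slack=3)
Line 3: ['brick', 'deep'] (min_width=10, slack=9)

Answer: |string north metal |
|if quickly night   |
|brick deep         |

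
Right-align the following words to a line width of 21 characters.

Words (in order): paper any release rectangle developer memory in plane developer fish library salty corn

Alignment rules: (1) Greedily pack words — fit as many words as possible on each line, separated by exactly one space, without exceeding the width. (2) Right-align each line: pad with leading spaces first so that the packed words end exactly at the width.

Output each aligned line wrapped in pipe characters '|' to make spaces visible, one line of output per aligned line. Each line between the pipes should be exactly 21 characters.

Line 1: ['paper', 'any', 'release'] (min_width=17, slack=4)
Line 2: ['rectangle', 'developer'] (min_width=19, slack=2)
Line 3: ['memory', 'in', 'plane'] (min_width=15, slack=6)
Line 4: ['developer', 'fish'] (min_width=14, slack=7)
Line 5: ['library', 'salty', 'corn'] (min_width=18, slack=3)

Answer: |    paper any release|
|  rectangle developer|
|      memory in plane|
|       developer fish|
|   library salty corn|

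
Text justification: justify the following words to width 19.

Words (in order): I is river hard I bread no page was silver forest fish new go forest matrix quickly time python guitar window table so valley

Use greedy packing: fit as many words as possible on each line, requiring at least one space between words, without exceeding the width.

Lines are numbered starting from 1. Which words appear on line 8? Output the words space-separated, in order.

Line 1: ['I', 'is', 'river', 'hard', 'I'] (min_width=17, slack=2)
Line 2: ['bread', 'no', 'page', 'was'] (min_width=17, slack=2)
Line 3: ['silver', 'forest', 'fish'] (min_width=18, slack=1)
Line 4: ['new', 'go', 'forest'] (min_width=13, slack=6)
Line 5: ['matrix', 'quickly', 'time'] (min_width=19, slack=0)
Line 6: ['python', 'guitar'] (min_width=13, slack=6)
Line 7: ['window', 'table', 'so'] (min_width=15, slack=4)
Line 8: ['valley'] (min_width=6, slack=13)

Answer: valley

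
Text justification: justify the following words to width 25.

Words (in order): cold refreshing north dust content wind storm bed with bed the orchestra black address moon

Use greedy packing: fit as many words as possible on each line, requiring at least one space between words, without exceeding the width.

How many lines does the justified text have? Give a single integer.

Line 1: ['cold', 'refreshing', 'north'] (min_width=21, slack=4)
Line 2: ['dust', 'content', 'wind', 'storm'] (min_width=23, slack=2)
Line 3: ['bed', 'with', 'bed', 'the'] (min_width=16, slack=9)
Line 4: ['orchestra', 'black', 'address'] (min_width=23, slack=2)
Line 5: ['moon'] (min_width=4, slack=21)
Total lines: 5

Answer: 5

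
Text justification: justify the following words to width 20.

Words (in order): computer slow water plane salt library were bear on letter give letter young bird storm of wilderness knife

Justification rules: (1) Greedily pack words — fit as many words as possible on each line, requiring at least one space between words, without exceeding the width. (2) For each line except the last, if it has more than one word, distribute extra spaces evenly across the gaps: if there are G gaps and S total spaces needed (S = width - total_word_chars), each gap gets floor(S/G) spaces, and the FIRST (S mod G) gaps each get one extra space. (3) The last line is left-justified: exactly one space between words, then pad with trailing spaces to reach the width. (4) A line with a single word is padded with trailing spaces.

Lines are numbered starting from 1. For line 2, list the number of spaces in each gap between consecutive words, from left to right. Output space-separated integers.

Answer: 2 2

Derivation:
Line 1: ['computer', 'slow', 'water'] (min_width=19, slack=1)
Line 2: ['plane', 'salt', 'library'] (min_width=18, slack=2)
Line 3: ['were', 'bear', 'on', 'letter'] (min_width=19, slack=1)
Line 4: ['give', 'letter', 'young'] (min_width=17, slack=3)
Line 5: ['bird', 'storm', 'of'] (min_width=13, slack=7)
Line 6: ['wilderness', 'knife'] (min_width=16, slack=4)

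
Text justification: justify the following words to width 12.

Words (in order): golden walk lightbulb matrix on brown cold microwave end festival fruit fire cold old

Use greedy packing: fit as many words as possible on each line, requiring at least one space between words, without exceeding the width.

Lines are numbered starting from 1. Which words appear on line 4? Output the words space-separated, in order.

Line 1: ['golden', 'walk'] (min_width=11, slack=1)
Line 2: ['lightbulb'] (min_width=9, slack=3)
Line 3: ['matrix', 'on'] (min_width=9, slack=3)
Line 4: ['brown', 'cold'] (min_width=10, slack=2)
Line 5: ['microwave'] (min_width=9, slack=3)
Line 6: ['end', 'festival'] (min_width=12, slack=0)
Line 7: ['fruit', 'fire'] (min_width=10, slack=2)
Line 8: ['cold', 'old'] (min_width=8, slack=4)

Answer: brown cold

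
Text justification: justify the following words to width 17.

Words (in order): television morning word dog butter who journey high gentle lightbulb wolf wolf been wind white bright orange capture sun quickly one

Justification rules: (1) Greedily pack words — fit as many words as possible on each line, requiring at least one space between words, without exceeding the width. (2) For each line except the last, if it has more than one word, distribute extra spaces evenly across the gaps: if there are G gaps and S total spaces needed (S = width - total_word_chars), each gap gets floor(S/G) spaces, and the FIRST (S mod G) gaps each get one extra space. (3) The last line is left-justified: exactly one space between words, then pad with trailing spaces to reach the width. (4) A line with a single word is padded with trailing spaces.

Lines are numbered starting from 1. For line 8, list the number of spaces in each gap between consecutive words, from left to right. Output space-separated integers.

Line 1: ['television'] (min_width=10, slack=7)
Line 2: ['morning', 'word', 'dog'] (min_width=16, slack=1)
Line 3: ['butter', 'who'] (min_width=10, slack=7)
Line 4: ['journey', 'high'] (min_width=12, slack=5)
Line 5: ['gentle', 'lightbulb'] (min_width=16, slack=1)
Line 6: ['wolf', 'wolf', 'been'] (min_width=14, slack=3)
Line 7: ['wind', 'white', 'bright'] (min_width=17, slack=0)
Line 8: ['orange', 'capture'] (min_width=14, slack=3)
Line 9: ['sun', 'quickly', 'one'] (min_width=15, slack=2)

Answer: 4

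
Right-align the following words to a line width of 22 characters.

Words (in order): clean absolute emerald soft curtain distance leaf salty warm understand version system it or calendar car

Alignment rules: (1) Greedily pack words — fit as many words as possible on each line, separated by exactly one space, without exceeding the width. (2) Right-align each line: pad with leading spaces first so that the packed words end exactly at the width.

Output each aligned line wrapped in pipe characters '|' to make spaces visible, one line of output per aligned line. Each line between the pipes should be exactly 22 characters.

Line 1: ['clean', 'absolute', 'emerald'] (min_width=22, slack=0)
Line 2: ['soft', 'curtain', 'distance'] (min_width=21, slack=1)
Line 3: ['leaf', 'salty', 'warm'] (min_width=15, slack=7)
Line 4: ['understand', 'version'] (min_width=18, slack=4)
Line 5: ['system', 'it', 'or', 'calendar'] (min_width=21, slack=1)
Line 6: ['car'] (min_width=3, slack=19)

Answer: |clean absolute emerald|
| soft curtain distance|
|       leaf salty warm|
|    understand version|
| system it or calendar|
|                   car|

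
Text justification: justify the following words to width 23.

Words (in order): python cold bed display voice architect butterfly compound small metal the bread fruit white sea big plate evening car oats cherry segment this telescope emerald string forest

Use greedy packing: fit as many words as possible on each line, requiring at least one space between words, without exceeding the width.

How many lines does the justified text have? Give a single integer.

Answer: 9

Derivation:
Line 1: ['python', 'cold', 'bed', 'display'] (min_width=23, slack=0)
Line 2: ['voice', 'architect'] (min_width=15, slack=8)
Line 3: ['butterfly', 'compound'] (min_width=18, slack=5)
Line 4: ['small', 'metal', 'the', 'bread'] (min_width=21, slack=2)
Line 5: ['fruit', 'white', 'sea', 'big'] (min_width=19, slack=4)
Line 6: ['plate', 'evening', 'car', 'oats'] (min_width=22, slack=1)
Line 7: ['cherry', 'segment', 'this'] (min_width=19, slack=4)
Line 8: ['telescope', 'emerald'] (min_width=17, slack=6)
Line 9: ['string', 'forest'] (min_width=13, slack=10)
Total lines: 9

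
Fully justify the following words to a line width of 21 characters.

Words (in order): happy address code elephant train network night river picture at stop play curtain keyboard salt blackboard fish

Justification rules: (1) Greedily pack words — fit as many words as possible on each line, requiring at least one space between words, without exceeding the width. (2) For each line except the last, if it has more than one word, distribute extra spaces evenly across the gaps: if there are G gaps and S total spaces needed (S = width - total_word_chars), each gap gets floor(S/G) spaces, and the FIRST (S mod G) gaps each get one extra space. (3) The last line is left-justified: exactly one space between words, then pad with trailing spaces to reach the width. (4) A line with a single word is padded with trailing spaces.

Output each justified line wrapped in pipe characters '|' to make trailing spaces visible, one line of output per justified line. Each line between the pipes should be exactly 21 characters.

Answer: |happy   address  code|
|elephant        train|
|network  night  river|
|picture  at stop play|
|curtain keyboard salt|
|blackboard fish      |

Derivation:
Line 1: ['happy', 'address', 'code'] (min_width=18, slack=3)
Line 2: ['elephant', 'train'] (min_width=14, slack=7)
Line 3: ['network', 'night', 'river'] (min_width=19, slack=2)
Line 4: ['picture', 'at', 'stop', 'play'] (min_width=20, slack=1)
Line 5: ['curtain', 'keyboard', 'salt'] (min_width=21, slack=0)
Line 6: ['blackboard', 'fish'] (min_width=15, slack=6)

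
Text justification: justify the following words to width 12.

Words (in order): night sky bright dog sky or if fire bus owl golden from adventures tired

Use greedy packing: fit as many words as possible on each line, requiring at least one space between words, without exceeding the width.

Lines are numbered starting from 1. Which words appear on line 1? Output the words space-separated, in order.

Line 1: ['night', 'sky'] (min_width=9, slack=3)
Line 2: ['bright', 'dog'] (min_width=10, slack=2)
Line 3: ['sky', 'or', 'if'] (min_width=9, slack=3)
Line 4: ['fire', 'bus', 'owl'] (min_width=12, slack=0)
Line 5: ['golden', 'from'] (min_width=11, slack=1)
Line 6: ['adventures'] (min_width=10, slack=2)
Line 7: ['tired'] (min_width=5, slack=7)

Answer: night sky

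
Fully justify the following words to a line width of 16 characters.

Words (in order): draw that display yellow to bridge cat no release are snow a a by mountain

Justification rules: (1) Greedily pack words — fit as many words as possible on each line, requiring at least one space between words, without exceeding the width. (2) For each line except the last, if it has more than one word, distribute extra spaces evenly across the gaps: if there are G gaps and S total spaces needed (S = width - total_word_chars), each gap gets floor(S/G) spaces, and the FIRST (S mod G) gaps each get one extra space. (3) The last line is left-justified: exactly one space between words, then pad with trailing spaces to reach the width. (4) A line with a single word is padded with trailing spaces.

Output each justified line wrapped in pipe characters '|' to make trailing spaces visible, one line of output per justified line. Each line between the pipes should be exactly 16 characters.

Answer: |draw        that|
|display   yellow|
|to bridge cat no|
|release are snow|
|a a by mountain |

Derivation:
Line 1: ['draw', 'that'] (min_width=9, slack=7)
Line 2: ['display', 'yellow'] (min_width=14, slack=2)
Line 3: ['to', 'bridge', 'cat', 'no'] (min_width=16, slack=0)
Line 4: ['release', 'are', 'snow'] (min_width=16, slack=0)
Line 5: ['a', 'a', 'by', 'mountain'] (min_width=15, slack=1)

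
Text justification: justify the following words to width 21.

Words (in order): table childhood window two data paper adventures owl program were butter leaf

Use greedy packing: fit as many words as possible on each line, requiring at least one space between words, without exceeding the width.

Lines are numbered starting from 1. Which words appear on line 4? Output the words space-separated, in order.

Answer: program were butter

Derivation:
Line 1: ['table', 'childhood'] (min_width=15, slack=6)
Line 2: ['window', 'two', 'data', 'paper'] (min_width=21, slack=0)
Line 3: ['adventures', 'owl'] (min_width=14, slack=7)
Line 4: ['program', 'were', 'butter'] (min_width=19, slack=2)
Line 5: ['leaf'] (min_width=4, slack=17)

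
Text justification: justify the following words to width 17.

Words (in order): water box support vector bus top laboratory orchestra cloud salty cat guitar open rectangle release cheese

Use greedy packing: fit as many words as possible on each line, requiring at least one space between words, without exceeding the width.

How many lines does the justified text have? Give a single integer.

Line 1: ['water', 'box', 'support'] (min_width=17, slack=0)
Line 2: ['vector', 'bus', 'top'] (min_width=14, slack=3)
Line 3: ['laboratory'] (min_width=10, slack=7)
Line 4: ['orchestra', 'cloud'] (min_width=15, slack=2)
Line 5: ['salty', 'cat', 'guitar'] (min_width=16, slack=1)
Line 6: ['open', 'rectangle'] (min_width=14, slack=3)
Line 7: ['release', 'cheese'] (min_width=14, slack=3)
Total lines: 7

Answer: 7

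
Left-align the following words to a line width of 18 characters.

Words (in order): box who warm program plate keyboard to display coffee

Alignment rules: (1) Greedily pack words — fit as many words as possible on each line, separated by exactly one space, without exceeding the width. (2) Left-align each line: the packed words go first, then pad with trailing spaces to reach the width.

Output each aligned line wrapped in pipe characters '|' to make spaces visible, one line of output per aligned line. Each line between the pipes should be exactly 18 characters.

Line 1: ['box', 'who', 'warm'] (min_width=12, slack=6)
Line 2: ['program', 'plate'] (min_width=13, slack=5)
Line 3: ['keyboard', 'to'] (min_width=11, slack=7)
Line 4: ['display', 'coffee'] (min_width=14, slack=4)

Answer: |box who warm      |
|program plate     |
|keyboard to       |
|display coffee    |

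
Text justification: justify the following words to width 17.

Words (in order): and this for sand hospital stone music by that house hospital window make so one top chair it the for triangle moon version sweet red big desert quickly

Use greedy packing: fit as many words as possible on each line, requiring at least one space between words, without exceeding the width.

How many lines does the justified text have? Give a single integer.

Line 1: ['and', 'this', 'for', 'sand'] (min_width=17, slack=0)
Line 2: ['hospital', 'stone'] (min_width=14, slack=3)
Line 3: ['music', 'by', 'that'] (min_width=13, slack=4)
Line 4: ['house', 'hospital'] (min_width=14, slack=3)
Line 5: ['window', 'make', 'so'] (min_width=14, slack=3)
Line 6: ['one', 'top', 'chair', 'it'] (min_width=16, slack=1)
Line 7: ['the', 'for', 'triangle'] (min_width=16, slack=1)
Line 8: ['moon', 'version'] (min_width=12, slack=5)
Line 9: ['sweet', 'red', 'big'] (min_width=13, slack=4)
Line 10: ['desert', 'quickly'] (min_width=14, slack=3)
Total lines: 10

Answer: 10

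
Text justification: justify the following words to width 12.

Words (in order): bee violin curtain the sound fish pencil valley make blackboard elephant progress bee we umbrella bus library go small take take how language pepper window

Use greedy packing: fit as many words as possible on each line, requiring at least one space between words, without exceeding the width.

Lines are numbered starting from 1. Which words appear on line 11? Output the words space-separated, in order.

Answer: go small

Derivation:
Line 1: ['bee', 'violin'] (min_width=10, slack=2)
Line 2: ['curtain', 'the'] (min_width=11, slack=1)
Line 3: ['sound', 'fish'] (min_width=10, slack=2)
Line 4: ['pencil'] (min_width=6, slack=6)
Line 5: ['valley', 'make'] (min_width=11, slack=1)
Line 6: ['blackboard'] (min_width=10, slack=2)
Line 7: ['elephant'] (min_width=8, slack=4)
Line 8: ['progress', 'bee'] (min_width=12, slack=0)
Line 9: ['we', 'umbrella'] (min_width=11, slack=1)
Line 10: ['bus', 'library'] (min_width=11, slack=1)
Line 11: ['go', 'small'] (min_width=8, slack=4)
Line 12: ['take', 'take'] (min_width=9, slack=3)
Line 13: ['how', 'language'] (min_width=12, slack=0)
Line 14: ['pepper'] (min_width=6, slack=6)
Line 15: ['window'] (min_width=6, slack=6)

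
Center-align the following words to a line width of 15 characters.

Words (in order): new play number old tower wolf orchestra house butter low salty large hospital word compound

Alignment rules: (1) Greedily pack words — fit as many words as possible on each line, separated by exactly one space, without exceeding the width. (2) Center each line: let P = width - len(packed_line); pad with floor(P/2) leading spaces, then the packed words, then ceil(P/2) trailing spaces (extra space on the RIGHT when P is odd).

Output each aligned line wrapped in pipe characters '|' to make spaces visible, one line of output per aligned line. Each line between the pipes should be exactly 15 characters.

Line 1: ['new', 'play', 'number'] (min_width=15, slack=0)
Line 2: ['old', 'tower', 'wolf'] (min_width=14, slack=1)
Line 3: ['orchestra', 'house'] (min_width=15, slack=0)
Line 4: ['butter', 'low'] (min_width=10, slack=5)
Line 5: ['salty', 'large'] (min_width=11, slack=4)
Line 6: ['hospital', 'word'] (min_width=13, slack=2)
Line 7: ['compound'] (min_width=8, slack=7)

Answer: |new play number|
|old tower wolf |
|orchestra house|
|  butter low   |
|  salty large  |
| hospital word |
|   compound    |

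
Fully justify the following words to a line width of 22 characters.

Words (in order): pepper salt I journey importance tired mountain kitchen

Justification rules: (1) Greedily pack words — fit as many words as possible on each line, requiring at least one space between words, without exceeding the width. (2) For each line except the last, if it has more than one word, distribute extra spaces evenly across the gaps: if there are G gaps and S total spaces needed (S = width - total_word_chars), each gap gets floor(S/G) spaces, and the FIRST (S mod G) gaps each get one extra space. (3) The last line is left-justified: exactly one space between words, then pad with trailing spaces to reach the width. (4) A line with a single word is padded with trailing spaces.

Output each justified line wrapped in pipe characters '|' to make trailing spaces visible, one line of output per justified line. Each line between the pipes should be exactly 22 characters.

Line 1: ['pepper', 'salt', 'I', 'journey'] (min_width=21, slack=1)
Line 2: ['importance', 'tired'] (min_width=16, slack=6)
Line 3: ['mountain', 'kitchen'] (min_width=16, slack=6)

Answer: |pepper  salt I journey|
|importance       tired|
|mountain kitchen      |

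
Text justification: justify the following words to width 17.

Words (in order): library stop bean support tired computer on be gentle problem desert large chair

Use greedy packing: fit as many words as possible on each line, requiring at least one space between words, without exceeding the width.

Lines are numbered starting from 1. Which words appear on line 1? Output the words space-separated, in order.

Line 1: ['library', 'stop', 'bean'] (min_width=17, slack=0)
Line 2: ['support', 'tired'] (min_width=13, slack=4)
Line 3: ['computer', 'on', 'be'] (min_width=14, slack=3)
Line 4: ['gentle', 'problem'] (min_width=14, slack=3)
Line 5: ['desert', 'large'] (min_width=12, slack=5)
Line 6: ['chair'] (min_width=5, slack=12)

Answer: library stop bean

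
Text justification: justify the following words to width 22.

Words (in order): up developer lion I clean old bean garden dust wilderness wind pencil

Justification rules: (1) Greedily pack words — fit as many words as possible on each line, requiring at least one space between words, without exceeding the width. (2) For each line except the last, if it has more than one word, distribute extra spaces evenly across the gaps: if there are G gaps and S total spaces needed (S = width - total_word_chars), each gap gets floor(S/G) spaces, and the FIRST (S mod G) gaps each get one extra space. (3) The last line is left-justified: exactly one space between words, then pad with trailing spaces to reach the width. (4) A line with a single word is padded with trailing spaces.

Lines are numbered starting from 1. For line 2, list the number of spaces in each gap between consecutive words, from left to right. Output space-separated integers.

Answer: 2 1 1

Derivation:
Line 1: ['up', 'developer', 'lion', 'I'] (min_width=19, slack=3)
Line 2: ['clean', 'old', 'bean', 'garden'] (min_width=21, slack=1)
Line 3: ['dust', 'wilderness', 'wind'] (min_width=20, slack=2)
Line 4: ['pencil'] (min_width=6, slack=16)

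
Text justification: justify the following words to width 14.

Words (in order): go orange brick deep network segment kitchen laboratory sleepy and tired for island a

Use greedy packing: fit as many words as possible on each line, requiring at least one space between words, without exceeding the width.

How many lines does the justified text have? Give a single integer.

Answer: 9

Derivation:
Line 1: ['go', 'orange'] (min_width=9, slack=5)
Line 2: ['brick', 'deep'] (min_width=10, slack=4)
Line 3: ['network'] (min_width=7, slack=7)
Line 4: ['segment'] (min_width=7, slack=7)
Line 5: ['kitchen'] (min_width=7, slack=7)
Line 6: ['laboratory'] (min_width=10, slack=4)
Line 7: ['sleepy', 'and'] (min_width=10, slack=4)
Line 8: ['tired', 'for'] (min_width=9, slack=5)
Line 9: ['island', 'a'] (min_width=8, slack=6)
Total lines: 9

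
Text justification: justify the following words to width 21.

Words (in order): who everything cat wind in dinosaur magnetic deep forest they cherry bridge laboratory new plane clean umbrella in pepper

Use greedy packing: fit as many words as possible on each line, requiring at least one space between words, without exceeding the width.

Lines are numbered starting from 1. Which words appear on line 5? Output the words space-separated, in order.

Line 1: ['who', 'everything', 'cat'] (min_width=18, slack=3)
Line 2: ['wind', 'in', 'dinosaur'] (min_width=16, slack=5)
Line 3: ['magnetic', 'deep', 'forest'] (min_width=20, slack=1)
Line 4: ['they', 'cherry', 'bridge'] (min_width=18, slack=3)
Line 5: ['laboratory', 'new', 'plane'] (min_width=20, slack=1)
Line 6: ['clean', 'umbrella', 'in'] (min_width=17, slack=4)
Line 7: ['pepper'] (min_width=6, slack=15)

Answer: laboratory new plane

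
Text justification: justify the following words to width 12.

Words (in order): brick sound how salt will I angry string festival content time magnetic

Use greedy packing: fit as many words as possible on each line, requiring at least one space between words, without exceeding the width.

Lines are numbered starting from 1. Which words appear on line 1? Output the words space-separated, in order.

Line 1: ['brick', 'sound'] (min_width=11, slack=1)
Line 2: ['how', 'salt'] (min_width=8, slack=4)
Line 3: ['will', 'I', 'angry'] (min_width=12, slack=0)
Line 4: ['string'] (min_width=6, slack=6)
Line 5: ['festival'] (min_width=8, slack=4)
Line 6: ['content', 'time'] (min_width=12, slack=0)
Line 7: ['magnetic'] (min_width=8, slack=4)

Answer: brick sound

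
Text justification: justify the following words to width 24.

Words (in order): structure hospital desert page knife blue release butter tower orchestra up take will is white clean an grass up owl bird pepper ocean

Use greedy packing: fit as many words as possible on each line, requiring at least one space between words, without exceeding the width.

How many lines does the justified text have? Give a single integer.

Line 1: ['structure', 'hospital'] (min_width=18, slack=6)
Line 2: ['desert', 'page', 'knife', 'blue'] (min_width=22, slack=2)
Line 3: ['release', 'butter', 'tower'] (min_width=20, slack=4)
Line 4: ['orchestra', 'up', 'take', 'will'] (min_width=22, slack=2)
Line 5: ['is', 'white', 'clean', 'an', 'grass'] (min_width=23, slack=1)
Line 6: ['up', 'owl', 'bird', 'pepper', 'ocean'] (min_width=24, slack=0)
Total lines: 6

Answer: 6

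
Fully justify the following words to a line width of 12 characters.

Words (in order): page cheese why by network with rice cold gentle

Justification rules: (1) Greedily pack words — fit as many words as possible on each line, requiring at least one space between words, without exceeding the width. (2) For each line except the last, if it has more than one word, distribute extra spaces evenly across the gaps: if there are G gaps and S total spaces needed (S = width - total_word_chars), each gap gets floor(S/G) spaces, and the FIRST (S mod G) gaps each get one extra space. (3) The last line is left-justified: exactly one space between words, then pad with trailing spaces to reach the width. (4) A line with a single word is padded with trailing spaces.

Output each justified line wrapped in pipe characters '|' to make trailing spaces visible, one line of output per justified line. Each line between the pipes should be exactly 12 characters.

Answer: |page  cheese|
|why       by|
|network with|
|rice    cold|
|gentle      |

Derivation:
Line 1: ['page', 'cheese'] (min_width=11, slack=1)
Line 2: ['why', 'by'] (min_width=6, slack=6)
Line 3: ['network', 'with'] (min_width=12, slack=0)
Line 4: ['rice', 'cold'] (min_width=9, slack=3)
Line 5: ['gentle'] (min_width=6, slack=6)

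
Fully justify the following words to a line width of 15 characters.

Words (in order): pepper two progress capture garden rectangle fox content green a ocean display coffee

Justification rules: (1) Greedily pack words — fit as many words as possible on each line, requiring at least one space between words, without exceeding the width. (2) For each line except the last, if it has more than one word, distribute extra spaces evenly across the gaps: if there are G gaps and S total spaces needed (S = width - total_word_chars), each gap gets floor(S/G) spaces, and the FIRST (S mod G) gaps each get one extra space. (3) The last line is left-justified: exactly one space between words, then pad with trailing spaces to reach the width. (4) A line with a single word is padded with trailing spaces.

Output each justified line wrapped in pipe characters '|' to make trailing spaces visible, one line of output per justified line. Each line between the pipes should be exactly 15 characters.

Answer: |pepper      two|
|progress       |
|capture  garden|
|rectangle   fox|
|content green a|
|ocean   display|
|coffee         |

Derivation:
Line 1: ['pepper', 'two'] (min_width=10, slack=5)
Line 2: ['progress'] (min_width=8, slack=7)
Line 3: ['capture', 'garden'] (min_width=14, slack=1)
Line 4: ['rectangle', 'fox'] (min_width=13, slack=2)
Line 5: ['content', 'green', 'a'] (min_width=15, slack=0)
Line 6: ['ocean', 'display'] (min_width=13, slack=2)
Line 7: ['coffee'] (min_width=6, slack=9)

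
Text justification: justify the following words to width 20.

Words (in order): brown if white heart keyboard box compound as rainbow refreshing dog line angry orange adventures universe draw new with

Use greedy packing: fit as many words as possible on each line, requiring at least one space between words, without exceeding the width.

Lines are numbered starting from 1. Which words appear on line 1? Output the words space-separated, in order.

Line 1: ['brown', 'if', 'white', 'heart'] (min_width=20, slack=0)
Line 2: ['keyboard', 'box'] (min_width=12, slack=8)
Line 3: ['compound', 'as', 'rainbow'] (min_width=19, slack=1)
Line 4: ['refreshing', 'dog', 'line'] (min_width=19, slack=1)
Line 5: ['angry', 'orange'] (min_width=12, slack=8)
Line 6: ['adventures', 'universe'] (min_width=19, slack=1)
Line 7: ['draw', 'new', 'with'] (min_width=13, slack=7)

Answer: brown if white heart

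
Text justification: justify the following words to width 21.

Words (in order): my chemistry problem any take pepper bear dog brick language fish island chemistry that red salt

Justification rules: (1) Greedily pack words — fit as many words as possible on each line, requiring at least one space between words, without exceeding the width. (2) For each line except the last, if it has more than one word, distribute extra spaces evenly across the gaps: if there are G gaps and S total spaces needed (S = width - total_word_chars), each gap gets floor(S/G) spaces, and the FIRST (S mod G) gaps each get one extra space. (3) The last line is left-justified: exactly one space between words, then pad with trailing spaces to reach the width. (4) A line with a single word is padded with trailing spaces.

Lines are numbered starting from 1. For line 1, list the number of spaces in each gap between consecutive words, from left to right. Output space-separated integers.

Answer: 2 1

Derivation:
Line 1: ['my', 'chemistry', 'problem'] (min_width=20, slack=1)
Line 2: ['any', 'take', 'pepper', 'bear'] (min_width=20, slack=1)
Line 3: ['dog', 'brick', 'language'] (min_width=18, slack=3)
Line 4: ['fish', 'island', 'chemistry'] (min_width=21, slack=0)
Line 5: ['that', 'red', 'salt'] (min_width=13, slack=8)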